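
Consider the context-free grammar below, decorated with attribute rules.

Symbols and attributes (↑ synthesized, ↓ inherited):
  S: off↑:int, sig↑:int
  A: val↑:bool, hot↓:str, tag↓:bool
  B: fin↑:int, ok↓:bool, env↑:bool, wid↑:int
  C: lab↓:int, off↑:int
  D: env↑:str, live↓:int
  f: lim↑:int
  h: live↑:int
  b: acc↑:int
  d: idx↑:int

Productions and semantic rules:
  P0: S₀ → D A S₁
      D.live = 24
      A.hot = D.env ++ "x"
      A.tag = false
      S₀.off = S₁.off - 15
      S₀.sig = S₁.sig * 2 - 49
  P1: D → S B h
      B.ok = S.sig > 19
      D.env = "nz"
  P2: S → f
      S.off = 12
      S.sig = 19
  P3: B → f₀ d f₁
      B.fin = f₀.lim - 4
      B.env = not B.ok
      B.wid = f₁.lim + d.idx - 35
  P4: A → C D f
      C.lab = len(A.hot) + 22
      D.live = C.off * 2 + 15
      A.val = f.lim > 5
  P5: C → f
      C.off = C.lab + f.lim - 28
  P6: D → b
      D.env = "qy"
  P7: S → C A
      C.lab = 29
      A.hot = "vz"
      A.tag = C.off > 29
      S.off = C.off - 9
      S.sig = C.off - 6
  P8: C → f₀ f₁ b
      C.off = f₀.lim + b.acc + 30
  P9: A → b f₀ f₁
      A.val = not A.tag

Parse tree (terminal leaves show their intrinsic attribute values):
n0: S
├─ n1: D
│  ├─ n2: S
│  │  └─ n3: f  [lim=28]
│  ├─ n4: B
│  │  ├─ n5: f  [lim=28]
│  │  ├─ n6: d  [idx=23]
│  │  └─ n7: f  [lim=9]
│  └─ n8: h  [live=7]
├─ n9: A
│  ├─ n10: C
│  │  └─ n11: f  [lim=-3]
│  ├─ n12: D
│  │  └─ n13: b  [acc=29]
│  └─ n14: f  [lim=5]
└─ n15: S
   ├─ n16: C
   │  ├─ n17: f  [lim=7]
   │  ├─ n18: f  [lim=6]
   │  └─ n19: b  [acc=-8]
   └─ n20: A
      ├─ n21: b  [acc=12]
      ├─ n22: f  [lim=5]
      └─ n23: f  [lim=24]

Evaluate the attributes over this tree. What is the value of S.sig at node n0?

1. n1.live = 24  [24]
2. n3.lim = 28  [terminal]
3. n2.off = 12  [12]
4. n2.sig = 19  [19]
5. n4.ok = false  [S.sig > 19]
6. n5.lim = 28  [terminal]
7. n6.idx = 23  [terminal]
8. n7.lim = 9  [terminal]
9. n4.fin = 24  [f₀.lim - 4]
10. n4.env = true  [not B.ok]
11. n4.wid = -3  [f₁.lim + d.idx - 35]
12. n8.live = 7  [terminal]
13. n1.env = "nz"  ["nz"]
14. n9.hot = "nzx"  [D.env ++ "x"]
15. n9.tag = false  [false]
16. n10.lab = 25  [len(A.hot) + 22]
17. n11.lim = -3  [terminal]
18. n10.off = -6  [C.lab + f.lim - 28]
19. n12.live = 3  [C.off * 2 + 15]
20. n13.acc = 29  [terminal]
21. n12.env = "qy"  ["qy"]
22. n14.lim = 5  [terminal]
23. n9.val = false  [f.lim > 5]
24. n16.lab = 29  [29]
25. n17.lim = 7  [terminal]
26. n18.lim = 6  [terminal]
27. n19.acc = -8  [terminal]
28. n16.off = 29  [f₀.lim + b.acc + 30]
29. n20.hot = "vz"  ["vz"]
30. n20.tag = false  [C.off > 29]
31. n21.acc = 12  [terminal]
32. n22.lim = 5  [terminal]
33. n23.lim = 24  [terminal]
34. n20.val = true  [not A.tag]
35. n15.off = 20  [C.off - 9]
36. n15.sig = 23  [C.off - 6]
37. n0.off = 5  [S₁.off - 15]
38. n0.sig = -3  [S₁.sig * 2 - 49]

-3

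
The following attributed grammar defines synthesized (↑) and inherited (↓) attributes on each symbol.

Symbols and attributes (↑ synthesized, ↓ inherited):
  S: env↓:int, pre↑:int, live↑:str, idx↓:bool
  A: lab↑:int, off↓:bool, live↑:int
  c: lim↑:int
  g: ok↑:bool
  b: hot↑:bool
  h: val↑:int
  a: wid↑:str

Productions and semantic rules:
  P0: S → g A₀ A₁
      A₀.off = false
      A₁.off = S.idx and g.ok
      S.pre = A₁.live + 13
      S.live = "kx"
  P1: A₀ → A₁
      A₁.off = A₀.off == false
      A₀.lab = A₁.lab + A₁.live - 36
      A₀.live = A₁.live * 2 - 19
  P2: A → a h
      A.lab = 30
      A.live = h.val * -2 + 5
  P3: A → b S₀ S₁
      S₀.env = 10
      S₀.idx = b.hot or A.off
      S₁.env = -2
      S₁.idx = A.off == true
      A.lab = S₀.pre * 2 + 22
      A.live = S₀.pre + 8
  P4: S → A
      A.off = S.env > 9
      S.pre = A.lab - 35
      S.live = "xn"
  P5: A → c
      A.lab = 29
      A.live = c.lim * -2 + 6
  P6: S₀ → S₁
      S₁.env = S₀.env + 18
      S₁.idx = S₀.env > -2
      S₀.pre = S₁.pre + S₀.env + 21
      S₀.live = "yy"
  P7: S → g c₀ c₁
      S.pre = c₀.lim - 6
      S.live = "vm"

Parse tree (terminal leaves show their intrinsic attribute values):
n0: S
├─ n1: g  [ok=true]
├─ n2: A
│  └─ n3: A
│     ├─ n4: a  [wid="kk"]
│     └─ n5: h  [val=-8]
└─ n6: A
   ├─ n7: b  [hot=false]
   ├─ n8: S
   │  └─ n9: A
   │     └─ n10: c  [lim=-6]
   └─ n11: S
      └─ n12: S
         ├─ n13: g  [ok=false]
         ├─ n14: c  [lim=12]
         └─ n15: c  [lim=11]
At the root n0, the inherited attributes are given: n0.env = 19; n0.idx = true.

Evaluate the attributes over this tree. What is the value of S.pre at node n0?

15

1. n0.env = 19  [given at root]
2. n0.idx = true  [given at root]
3. n1.ok = true  [terminal]
4. n2.off = false  [false]
5. n3.off = true  [A₀.off == false]
6. n4.wid = "kk"  [terminal]
7. n5.val = -8  [terminal]
8. n3.lab = 30  [30]
9. n3.live = 21  [h.val * -2 + 5]
10. n2.lab = 15  [A₁.lab + A₁.live - 36]
11. n2.live = 23  [A₁.live * 2 - 19]
12. n6.off = true  [S.idx and g.ok]
13. n7.hot = false  [terminal]
14. n8.env = 10  [10]
15. n8.idx = true  [b.hot or A.off]
16. n9.off = true  [S.env > 9]
17. n10.lim = -6  [terminal]
18. n9.lab = 29  [29]
19. n9.live = 18  [c.lim * -2 + 6]
20. n8.pre = -6  [A.lab - 35]
21. n8.live = "xn"  ["xn"]
22. n11.env = -2  [-2]
23. n11.idx = true  [A.off == true]
24. n12.env = 16  [S₀.env + 18]
25. n12.idx = false  [S₀.env > -2]
26. n13.ok = false  [terminal]
27. n14.lim = 12  [terminal]
28. n15.lim = 11  [terminal]
29. n12.pre = 6  [c₀.lim - 6]
30. n12.live = "vm"  ["vm"]
31. n11.pre = 25  [S₁.pre + S₀.env + 21]
32. n11.live = "yy"  ["yy"]
33. n6.lab = 10  [S₀.pre * 2 + 22]
34. n6.live = 2  [S₀.pre + 8]
35. n0.pre = 15  [A₁.live + 13]
36. n0.live = "kx"  ["kx"]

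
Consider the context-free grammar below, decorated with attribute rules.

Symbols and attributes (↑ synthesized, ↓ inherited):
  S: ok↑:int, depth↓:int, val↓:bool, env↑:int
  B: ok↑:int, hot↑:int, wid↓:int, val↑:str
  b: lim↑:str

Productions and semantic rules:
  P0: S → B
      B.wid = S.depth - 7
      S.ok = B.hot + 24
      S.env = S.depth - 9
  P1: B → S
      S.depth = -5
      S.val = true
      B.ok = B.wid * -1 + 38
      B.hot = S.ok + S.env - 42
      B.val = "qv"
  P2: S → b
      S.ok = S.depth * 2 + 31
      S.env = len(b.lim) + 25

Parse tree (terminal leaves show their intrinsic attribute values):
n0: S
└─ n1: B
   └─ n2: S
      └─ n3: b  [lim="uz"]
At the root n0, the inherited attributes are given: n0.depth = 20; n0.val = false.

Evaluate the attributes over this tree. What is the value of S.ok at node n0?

1. n0.depth = 20  [given at root]
2. n0.val = false  [given at root]
3. n1.wid = 13  [S.depth - 7]
4. n2.depth = -5  [-5]
5. n2.val = true  [true]
6. n3.lim = "uz"  [terminal]
7. n2.ok = 21  [S.depth * 2 + 31]
8. n2.env = 27  [len(b.lim) + 25]
9. n1.ok = 25  [B.wid * -1 + 38]
10. n1.hot = 6  [S.ok + S.env - 42]
11. n1.val = "qv"  ["qv"]
12. n0.ok = 30  [B.hot + 24]
13. n0.env = 11  [S.depth - 9]

30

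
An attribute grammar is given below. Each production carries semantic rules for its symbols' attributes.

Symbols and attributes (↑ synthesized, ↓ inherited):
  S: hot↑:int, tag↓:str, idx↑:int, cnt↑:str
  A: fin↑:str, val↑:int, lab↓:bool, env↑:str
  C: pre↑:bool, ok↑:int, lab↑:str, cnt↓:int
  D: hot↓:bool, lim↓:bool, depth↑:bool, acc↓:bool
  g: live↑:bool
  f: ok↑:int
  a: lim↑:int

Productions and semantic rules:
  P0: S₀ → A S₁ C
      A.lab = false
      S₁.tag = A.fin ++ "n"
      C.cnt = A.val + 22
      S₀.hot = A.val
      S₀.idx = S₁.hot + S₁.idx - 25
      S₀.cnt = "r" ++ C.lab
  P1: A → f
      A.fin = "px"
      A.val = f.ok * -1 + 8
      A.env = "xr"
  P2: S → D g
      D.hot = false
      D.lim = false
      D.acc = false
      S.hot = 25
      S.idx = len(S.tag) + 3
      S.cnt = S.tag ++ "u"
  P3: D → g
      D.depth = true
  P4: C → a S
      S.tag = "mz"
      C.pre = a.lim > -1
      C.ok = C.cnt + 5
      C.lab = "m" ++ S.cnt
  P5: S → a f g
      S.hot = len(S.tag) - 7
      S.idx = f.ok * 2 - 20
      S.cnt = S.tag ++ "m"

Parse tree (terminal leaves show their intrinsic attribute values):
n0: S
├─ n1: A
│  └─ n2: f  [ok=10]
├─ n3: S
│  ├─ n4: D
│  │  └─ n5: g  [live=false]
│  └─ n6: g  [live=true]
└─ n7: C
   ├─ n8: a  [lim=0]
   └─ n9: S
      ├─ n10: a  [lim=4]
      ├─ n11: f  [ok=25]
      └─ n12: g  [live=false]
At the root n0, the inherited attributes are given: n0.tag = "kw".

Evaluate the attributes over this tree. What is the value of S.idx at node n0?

6

1. n0.tag = "kw"  [given at root]
2. n1.lab = false  [false]
3. n2.ok = 10  [terminal]
4. n1.fin = "px"  ["px"]
5. n1.val = -2  [f.ok * -1 + 8]
6. n1.env = "xr"  ["xr"]
7. n3.tag = "pxn"  [A.fin ++ "n"]
8. n4.hot = false  [false]
9. n4.lim = false  [false]
10. n4.acc = false  [false]
11. n5.live = false  [terminal]
12. n4.depth = true  [true]
13. n6.live = true  [terminal]
14. n3.hot = 25  [25]
15. n3.idx = 6  [len(S.tag) + 3]
16. n3.cnt = "pxnu"  [S.tag ++ "u"]
17. n7.cnt = 20  [A.val + 22]
18. n8.lim = 0  [terminal]
19. n9.tag = "mz"  ["mz"]
20. n10.lim = 4  [terminal]
21. n11.ok = 25  [terminal]
22. n12.live = false  [terminal]
23. n9.hot = -5  [len(S.tag) - 7]
24. n9.idx = 30  [f.ok * 2 - 20]
25. n9.cnt = "mzm"  [S.tag ++ "m"]
26. n7.pre = true  [a.lim > -1]
27. n7.ok = 25  [C.cnt + 5]
28. n7.lab = "mmzm"  ["m" ++ S.cnt]
29. n0.hot = -2  [A.val]
30. n0.idx = 6  [S₁.hot + S₁.idx - 25]
31. n0.cnt = "rmmzm"  ["r" ++ C.lab]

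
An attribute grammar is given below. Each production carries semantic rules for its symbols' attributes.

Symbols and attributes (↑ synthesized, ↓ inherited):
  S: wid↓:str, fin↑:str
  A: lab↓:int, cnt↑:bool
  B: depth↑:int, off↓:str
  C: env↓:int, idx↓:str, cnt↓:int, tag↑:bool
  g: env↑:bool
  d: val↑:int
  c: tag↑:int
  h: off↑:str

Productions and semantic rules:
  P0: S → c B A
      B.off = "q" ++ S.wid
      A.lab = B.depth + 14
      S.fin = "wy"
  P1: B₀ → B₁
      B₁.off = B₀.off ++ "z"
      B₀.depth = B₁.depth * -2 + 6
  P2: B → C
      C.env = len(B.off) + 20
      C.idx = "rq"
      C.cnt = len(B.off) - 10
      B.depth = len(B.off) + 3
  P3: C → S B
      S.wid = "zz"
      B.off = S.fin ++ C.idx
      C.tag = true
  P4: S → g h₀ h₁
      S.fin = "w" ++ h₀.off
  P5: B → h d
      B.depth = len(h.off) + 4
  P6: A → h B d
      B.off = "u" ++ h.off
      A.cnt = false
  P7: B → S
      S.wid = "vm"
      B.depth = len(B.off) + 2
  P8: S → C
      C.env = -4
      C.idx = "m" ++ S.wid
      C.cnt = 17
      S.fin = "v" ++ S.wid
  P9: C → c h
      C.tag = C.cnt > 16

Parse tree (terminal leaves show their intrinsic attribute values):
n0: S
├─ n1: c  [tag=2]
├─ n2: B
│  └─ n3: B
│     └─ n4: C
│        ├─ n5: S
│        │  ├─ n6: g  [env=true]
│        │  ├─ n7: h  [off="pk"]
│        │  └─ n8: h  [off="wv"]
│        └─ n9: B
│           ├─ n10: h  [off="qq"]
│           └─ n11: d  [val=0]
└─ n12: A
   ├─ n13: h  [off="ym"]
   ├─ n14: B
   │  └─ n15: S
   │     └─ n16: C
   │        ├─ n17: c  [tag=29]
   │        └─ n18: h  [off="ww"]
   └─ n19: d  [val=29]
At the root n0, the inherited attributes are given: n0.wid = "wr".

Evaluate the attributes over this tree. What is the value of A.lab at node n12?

6

1. n0.wid = "wr"  [given at root]
2. n1.tag = 2  [terminal]
3. n2.off = "qwr"  ["q" ++ S.wid]
4. n3.off = "qwrz"  [B₀.off ++ "z"]
5. n4.env = 24  [len(B.off) + 20]
6. n4.idx = "rq"  ["rq"]
7. n4.cnt = -6  [len(B.off) - 10]
8. n5.wid = "zz"  ["zz"]
9. n6.env = true  [terminal]
10. n7.off = "pk"  [terminal]
11. n8.off = "wv"  [terminal]
12. n5.fin = "wpk"  ["w" ++ h₀.off]
13. n9.off = "wpkrq"  [S.fin ++ C.idx]
14. n10.off = "qq"  [terminal]
15. n11.val = 0  [terminal]
16. n9.depth = 6  [len(h.off) + 4]
17. n4.tag = true  [true]
18. n3.depth = 7  [len(B.off) + 3]
19. n2.depth = -8  [B₁.depth * -2 + 6]
20. n12.lab = 6  [B.depth + 14]
21. n13.off = "ym"  [terminal]
22. n14.off = "uym"  ["u" ++ h.off]
23. n15.wid = "vm"  ["vm"]
24. n16.env = -4  [-4]
25. n16.idx = "mvm"  ["m" ++ S.wid]
26. n16.cnt = 17  [17]
27. n17.tag = 29  [terminal]
28. n18.off = "ww"  [terminal]
29. n16.tag = true  [C.cnt > 16]
30. n15.fin = "vvm"  ["v" ++ S.wid]
31. n14.depth = 5  [len(B.off) + 2]
32. n19.val = 29  [terminal]
33. n12.cnt = false  [false]
34. n0.fin = "wy"  ["wy"]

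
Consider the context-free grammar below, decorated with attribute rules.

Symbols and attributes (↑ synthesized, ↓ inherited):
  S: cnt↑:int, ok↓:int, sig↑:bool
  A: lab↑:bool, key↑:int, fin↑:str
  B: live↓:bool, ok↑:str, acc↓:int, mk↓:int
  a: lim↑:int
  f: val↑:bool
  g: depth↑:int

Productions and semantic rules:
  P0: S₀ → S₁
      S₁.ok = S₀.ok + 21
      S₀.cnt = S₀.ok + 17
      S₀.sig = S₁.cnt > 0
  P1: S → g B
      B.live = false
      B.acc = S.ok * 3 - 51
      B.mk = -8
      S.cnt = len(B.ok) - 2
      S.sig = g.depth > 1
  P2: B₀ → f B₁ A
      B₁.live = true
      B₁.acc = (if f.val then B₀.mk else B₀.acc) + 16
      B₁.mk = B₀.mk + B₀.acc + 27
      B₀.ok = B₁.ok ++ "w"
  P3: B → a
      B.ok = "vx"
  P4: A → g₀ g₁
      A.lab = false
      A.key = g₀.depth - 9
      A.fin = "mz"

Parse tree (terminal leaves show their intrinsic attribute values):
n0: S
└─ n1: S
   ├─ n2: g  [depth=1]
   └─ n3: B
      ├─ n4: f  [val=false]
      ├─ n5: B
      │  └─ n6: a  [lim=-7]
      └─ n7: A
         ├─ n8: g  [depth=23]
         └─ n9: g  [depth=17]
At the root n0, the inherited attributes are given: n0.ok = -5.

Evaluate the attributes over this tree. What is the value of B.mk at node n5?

16

1. n0.ok = -5  [given at root]
2. n1.ok = 16  [S₀.ok + 21]
3. n2.depth = 1  [terminal]
4. n3.live = false  [false]
5. n3.acc = -3  [S.ok * 3 - 51]
6. n3.mk = -8  [-8]
7. n4.val = false  [terminal]
8. n5.live = true  [true]
9. n5.acc = 13  [(if f.val then B₀.mk else B₀.acc) + 16]
10. n5.mk = 16  [B₀.mk + B₀.acc + 27]
11. n6.lim = -7  [terminal]
12. n5.ok = "vx"  ["vx"]
13. n8.depth = 23  [terminal]
14. n9.depth = 17  [terminal]
15. n7.lab = false  [false]
16. n7.key = 14  [g₀.depth - 9]
17. n7.fin = "mz"  ["mz"]
18. n3.ok = "vxw"  [B₁.ok ++ "w"]
19. n1.cnt = 1  [len(B.ok) - 2]
20. n1.sig = false  [g.depth > 1]
21. n0.cnt = 12  [S₀.ok + 17]
22. n0.sig = true  [S₁.cnt > 0]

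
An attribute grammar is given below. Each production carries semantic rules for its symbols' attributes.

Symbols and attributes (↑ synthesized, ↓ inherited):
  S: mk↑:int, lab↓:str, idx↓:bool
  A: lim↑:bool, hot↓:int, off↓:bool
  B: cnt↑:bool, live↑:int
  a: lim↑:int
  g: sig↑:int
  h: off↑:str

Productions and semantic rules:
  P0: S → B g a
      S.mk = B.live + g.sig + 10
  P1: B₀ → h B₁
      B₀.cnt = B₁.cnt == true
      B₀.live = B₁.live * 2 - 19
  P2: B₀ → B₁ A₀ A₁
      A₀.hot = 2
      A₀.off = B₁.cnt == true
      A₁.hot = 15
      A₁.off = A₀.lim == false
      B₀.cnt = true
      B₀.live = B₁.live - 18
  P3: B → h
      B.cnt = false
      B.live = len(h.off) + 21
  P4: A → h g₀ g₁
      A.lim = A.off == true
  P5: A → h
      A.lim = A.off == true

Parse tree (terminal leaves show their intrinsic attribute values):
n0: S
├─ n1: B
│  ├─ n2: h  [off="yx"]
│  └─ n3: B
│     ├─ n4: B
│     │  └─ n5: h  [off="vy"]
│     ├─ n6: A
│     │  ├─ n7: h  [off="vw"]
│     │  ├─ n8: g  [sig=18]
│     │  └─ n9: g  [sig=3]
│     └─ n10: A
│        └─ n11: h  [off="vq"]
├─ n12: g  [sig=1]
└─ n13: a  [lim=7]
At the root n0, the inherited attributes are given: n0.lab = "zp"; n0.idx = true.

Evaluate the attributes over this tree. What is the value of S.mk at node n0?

1. n0.lab = "zp"  [given at root]
2. n0.idx = true  [given at root]
3. n2.off = "yx"  [terminal]
4. n5.off = "vy"  [terminal]
5. n4.cnt = false  [false]
6. n4.live = 23  [len(h.off) + 21]
7. n6.hot = 2  [2]
8. n6.off = false  [B₁.cnt == true]
9. n7.off = "vw"  [terminal]
10. n8.sig = 18  [terminal]
11. n9.sig = 3  [terminal]
12. n6.lim = false  [A.off == true]
13. n10.hot = 15  [15]
14. n10.off = true  [A₀.lim == false]
15. n11.off = "vq"  [terminal]
16. n10.lim = true  [A.off == true]
17. n3.cnt = true  [true]
18. n3.live = 5  [B₁.live - 18]
19. n1.cnt = true  [B₁.cnt == true]
20. n1.live = -9  [B₁.live * 2 - 19]
21. n12.sig = 1  [terminal]
22. n13.lim = 7  [terminal]
23. n0.mk = 2  [B.live + g.sig + 10]

2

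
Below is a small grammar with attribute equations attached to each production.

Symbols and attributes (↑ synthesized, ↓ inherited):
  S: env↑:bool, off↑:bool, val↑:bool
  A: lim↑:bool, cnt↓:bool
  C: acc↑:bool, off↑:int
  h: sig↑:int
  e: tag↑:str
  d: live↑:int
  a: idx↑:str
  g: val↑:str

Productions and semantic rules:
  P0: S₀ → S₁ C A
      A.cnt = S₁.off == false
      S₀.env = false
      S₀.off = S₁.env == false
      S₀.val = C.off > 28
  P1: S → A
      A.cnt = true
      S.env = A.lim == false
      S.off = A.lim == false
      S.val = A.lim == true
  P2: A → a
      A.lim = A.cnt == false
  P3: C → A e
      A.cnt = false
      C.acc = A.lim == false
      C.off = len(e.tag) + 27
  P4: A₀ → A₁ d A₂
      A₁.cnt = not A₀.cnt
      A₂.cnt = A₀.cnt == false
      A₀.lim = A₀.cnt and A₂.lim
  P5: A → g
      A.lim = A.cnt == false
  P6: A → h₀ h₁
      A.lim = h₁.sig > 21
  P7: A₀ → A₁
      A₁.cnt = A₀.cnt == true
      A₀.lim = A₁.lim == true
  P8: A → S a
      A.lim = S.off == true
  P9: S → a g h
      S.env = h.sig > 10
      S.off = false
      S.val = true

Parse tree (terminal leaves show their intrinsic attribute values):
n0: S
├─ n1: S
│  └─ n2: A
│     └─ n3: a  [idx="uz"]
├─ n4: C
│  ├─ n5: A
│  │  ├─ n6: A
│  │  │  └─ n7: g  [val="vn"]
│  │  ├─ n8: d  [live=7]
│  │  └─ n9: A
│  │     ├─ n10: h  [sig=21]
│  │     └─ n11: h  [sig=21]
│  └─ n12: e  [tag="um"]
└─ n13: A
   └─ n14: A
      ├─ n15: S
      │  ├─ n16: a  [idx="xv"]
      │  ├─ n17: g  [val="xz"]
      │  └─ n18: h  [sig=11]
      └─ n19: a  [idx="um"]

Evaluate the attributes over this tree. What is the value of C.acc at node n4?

1. n2.cnt = true  [true]
2. n3.idx = "uz"  [terminal]
3. n2.lim = false  [A.cnt == false]
4. n1.env = true  [A.lim == false]
5. n1.off = true  [A.lim == false]
6. n1.val = false  [A.lim == true]
7. n5.cnt = false  [false]
8. n6.cnt = true  [not A₀.cnt]
9. n7.val = "vn"  [terminal]
10. n6.lim = false  [A.cnt == false]
11. n8.live = 7  [terminal]
12. n9.cnt = true  [A₀.cnt == false]
13. n10.sig = 21  [terminal]
14. n11.sig = 21  [terminal]
15. n9.lim = false  [h₁.sig > 21]
16. n5.lim = false  [A₀.cnt and A₂.lim]
17. n12.tag = "um"  [terminal]
18. n4.acc = true  [A.lim == false]
19. n4.off = 29  [len(e.tag) + 27]
20. n13.cnt = false  [S₁.off == false]
21. n14.cnt = false  [A₀.cnt == true]
22. n16.idx = "xv"  [terminal]
23. n17.val = "xz"  [terminal]
24. n18.sig = 11  [terminal]
25. n15.env = true  [h.sig > 10]
26. n15.off = false  [false]
27. n15.val = true  [true]
28. n19.idx = "um"  [terminal]
29. n14.lim = false  [S.off == true]
30. n13.lim = false  [A₁.lim == true]
31. n0.env = false  [false]
32. n0.off = false  [S₁.env == false]
33. n0.val = true  [C.off > 28]

true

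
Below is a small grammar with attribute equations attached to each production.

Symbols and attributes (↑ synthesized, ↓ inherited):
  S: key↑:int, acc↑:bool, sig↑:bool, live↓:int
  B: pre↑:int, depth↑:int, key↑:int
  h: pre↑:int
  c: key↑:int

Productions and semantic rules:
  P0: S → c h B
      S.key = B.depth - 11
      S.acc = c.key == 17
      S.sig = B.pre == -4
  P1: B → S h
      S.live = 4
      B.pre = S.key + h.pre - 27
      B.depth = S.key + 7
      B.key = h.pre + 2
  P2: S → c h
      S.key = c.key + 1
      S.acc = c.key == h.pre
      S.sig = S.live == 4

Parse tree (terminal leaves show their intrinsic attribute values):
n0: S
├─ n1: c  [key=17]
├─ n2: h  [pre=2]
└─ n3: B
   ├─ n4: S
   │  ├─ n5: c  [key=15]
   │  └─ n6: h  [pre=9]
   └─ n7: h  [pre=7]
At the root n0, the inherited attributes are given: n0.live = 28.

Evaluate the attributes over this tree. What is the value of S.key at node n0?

1. n0.live = 28  [given at root]
2. n1.key = 17  [terminal]
3. n2.pre = 2  [terminal]
4. n4.live = 4  [4]
5. n5.key = 15  [terminal]
6. n6.pre = 9  [terminal]
7. n4.key = 16  [c.key + 1]
8. n4.acc = false  [c.key == h.pre]
9. n4.sig = true  [S.live == 4]
10. n7.pre = 7  [terminal]
11. n3.pre = -4  [S.key + h.pre - 27]
12. n3.depth = 23  [S.key + 7]
13. n3.key = 9  [h.pre + 2]
14. n0.key = 12  [B.depth - 11]
15. n0.acc = true  [c.key == 17]
16. n0.sig = true  [B.pre == -4]

12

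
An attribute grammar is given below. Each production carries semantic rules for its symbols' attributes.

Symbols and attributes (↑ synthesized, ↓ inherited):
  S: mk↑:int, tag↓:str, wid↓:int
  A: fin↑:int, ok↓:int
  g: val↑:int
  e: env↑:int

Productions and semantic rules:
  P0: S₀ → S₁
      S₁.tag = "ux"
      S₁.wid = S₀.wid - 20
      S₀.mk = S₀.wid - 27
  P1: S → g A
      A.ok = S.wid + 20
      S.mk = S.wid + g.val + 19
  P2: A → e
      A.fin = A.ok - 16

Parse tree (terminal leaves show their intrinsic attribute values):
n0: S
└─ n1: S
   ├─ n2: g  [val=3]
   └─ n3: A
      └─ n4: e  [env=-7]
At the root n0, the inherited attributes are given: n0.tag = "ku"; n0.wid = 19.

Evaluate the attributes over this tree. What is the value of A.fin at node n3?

1. n0.tag = "ku"  [given at root]
2. n0.wid = 19  [given at root]
3. n1.tag = "ux"  ["ux"]
4. n1.wid = -1  [S₀.wid - 20]
5. n2.val = 3  [terminal]
6. n3.ok = 19  [S.wid + 20]
7. n4.env = -7  [terminal]
8. n3.fin = 3  [A.ok - 16]
9. n1.mk = 21  [S.wid + g.val + 19]
10. n0.mk = -8  [S₀.wid - 27]

3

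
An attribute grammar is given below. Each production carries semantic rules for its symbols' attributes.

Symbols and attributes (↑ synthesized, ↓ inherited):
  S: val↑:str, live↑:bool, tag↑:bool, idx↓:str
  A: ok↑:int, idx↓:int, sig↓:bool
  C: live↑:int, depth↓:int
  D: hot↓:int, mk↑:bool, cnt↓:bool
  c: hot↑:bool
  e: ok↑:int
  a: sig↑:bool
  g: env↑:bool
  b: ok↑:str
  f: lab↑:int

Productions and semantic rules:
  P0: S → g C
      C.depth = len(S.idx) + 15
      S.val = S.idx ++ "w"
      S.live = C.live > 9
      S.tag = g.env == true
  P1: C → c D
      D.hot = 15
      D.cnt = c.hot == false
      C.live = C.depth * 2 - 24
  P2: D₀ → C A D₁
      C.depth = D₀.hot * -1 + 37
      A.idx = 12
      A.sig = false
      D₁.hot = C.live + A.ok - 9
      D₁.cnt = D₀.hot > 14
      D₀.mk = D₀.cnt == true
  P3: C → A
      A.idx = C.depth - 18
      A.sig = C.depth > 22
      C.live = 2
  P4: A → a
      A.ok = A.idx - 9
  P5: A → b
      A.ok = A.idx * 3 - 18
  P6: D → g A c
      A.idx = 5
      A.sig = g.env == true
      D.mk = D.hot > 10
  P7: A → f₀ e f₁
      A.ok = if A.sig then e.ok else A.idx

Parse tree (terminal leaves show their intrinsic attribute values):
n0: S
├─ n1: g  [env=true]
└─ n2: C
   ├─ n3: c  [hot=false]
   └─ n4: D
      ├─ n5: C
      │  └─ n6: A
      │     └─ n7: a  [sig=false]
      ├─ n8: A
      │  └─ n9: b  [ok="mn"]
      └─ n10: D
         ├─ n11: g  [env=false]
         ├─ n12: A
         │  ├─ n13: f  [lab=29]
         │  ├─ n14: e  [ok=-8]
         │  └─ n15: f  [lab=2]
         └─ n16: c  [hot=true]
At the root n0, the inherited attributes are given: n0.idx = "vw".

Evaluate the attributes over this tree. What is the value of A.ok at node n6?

-5

1. n0.idx = "vw"  [given at root]
2. n1.env = true  [terminal]
3. n2.depth = 17  [len(S.idx) + 15]
4. n3.hot = false  [terminal]
5. n4.hot = 15  [15]
6. n4.cnt = true  [c.hot == false]
7. n5.depth = 22  [D₀.hot * -1 + 37]
8. n6.idx = 4  [C.depth - 18]
9. n6.sig = false  [C.depth > 22]
10. n7.sig = false  [terminal]
11. n6.ok = -5  [A.idx - 9]
12. n5.live = 2  [2]
13. n8.idx = 12  [12]
14. n8.sig = false  [false]
15. n9.ok = "mn"  [terminal]
16. n8.ok = 18  [A.idx * 3 - 18]
17. n10.hot = 11  [C.live + A.ok - 9]
18. n10.cnt = true  [D₀.hot > 14]
19. n11.env = false  [terminal]
20. n12.idx = 5  [5]
21. n12.sig = false  [g.env == true]
22. n13.lab = 29  [terminal]
23. n14.ok = -8  [terminal]
24. n15.lab = 2  [terminal]
25. n12.ok = 5  [if A.sig then e.ok else A.idx]
26. n16.hot = true  [terminal]
27. n10.mk = true  [D.hot > 10]
28. n4.mk = true  [D₀.cnt == true]
29. n2.live = 10  [C.depth * 2 - 24]
30. n0.val = "vww"  [S.idx ++ "w"]
31. n0.live = true  [C.live > 9]
32. n0.tag = true  [g.env == true]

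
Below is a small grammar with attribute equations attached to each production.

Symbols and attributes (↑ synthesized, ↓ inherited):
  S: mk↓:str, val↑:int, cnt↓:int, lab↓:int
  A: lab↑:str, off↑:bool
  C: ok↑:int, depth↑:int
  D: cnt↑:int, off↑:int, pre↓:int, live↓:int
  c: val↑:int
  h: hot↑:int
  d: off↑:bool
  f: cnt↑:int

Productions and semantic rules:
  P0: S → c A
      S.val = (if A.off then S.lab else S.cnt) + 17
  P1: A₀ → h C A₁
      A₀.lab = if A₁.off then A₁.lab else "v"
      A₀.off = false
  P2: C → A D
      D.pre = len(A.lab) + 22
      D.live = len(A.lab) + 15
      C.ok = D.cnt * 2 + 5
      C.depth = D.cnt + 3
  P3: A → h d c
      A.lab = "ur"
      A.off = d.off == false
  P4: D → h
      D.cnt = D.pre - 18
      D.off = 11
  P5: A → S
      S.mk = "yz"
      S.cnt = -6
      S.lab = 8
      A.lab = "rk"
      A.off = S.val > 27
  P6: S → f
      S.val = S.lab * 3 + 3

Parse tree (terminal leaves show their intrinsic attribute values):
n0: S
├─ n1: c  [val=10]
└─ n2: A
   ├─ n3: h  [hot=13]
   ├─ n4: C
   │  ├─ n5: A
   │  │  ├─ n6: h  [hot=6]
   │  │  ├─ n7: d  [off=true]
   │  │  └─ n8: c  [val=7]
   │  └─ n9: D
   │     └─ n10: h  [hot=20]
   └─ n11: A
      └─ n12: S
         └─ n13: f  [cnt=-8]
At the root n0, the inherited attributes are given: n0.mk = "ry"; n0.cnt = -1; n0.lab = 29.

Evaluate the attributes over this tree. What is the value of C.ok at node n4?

17

1. n0.mk = "ry"  [given at root]
2. n0.cnt = -1  [given at root]
3. n0.lab = 29  [given at root]
4. n1.val = 10  [terminal]
5. n3.hot = 13  [terminal]
6. n6.hot = 6  [terminal]
7. n7.off = true  [terminal]
8. n8.val = 7  [terminal]
9. n5.lab = "ur"  ["ur"]
10. n5.off = false  [d.off == false]
11. n9.pre = 24  [len(A.lab) + 22]
12. n9.live = 17  [len(A.lab) + 15]
13. n10.hot = 20  [terminal]
14. n9.cnt = 6  [D.pre - 18]
15. n9.off = 11  [11]
16. n4.ok = 17  [D.cnt * 2 + 5]
17. n4.depth = 9  [D.cnt + 3]
18. n12.mk = "yz"  ["yz"]
19. n12.cnt = -6  [-6]
20. n12.lab = 8  [8]
21. n13.cnt = -8  [terminal]
22. n12.val = 27  [S.lab * 3 + 3]
23. n11.lab = "rk"  ["rk"]
24. n11.off = false  [S.val > 27]
25. n2.lab = "v"  [if A₁.off then A₁.lab else "v"]
26. n2.off = false  [false]
27. n0.val = 16  [(if A.off then S.lab else S.cnt) + 17]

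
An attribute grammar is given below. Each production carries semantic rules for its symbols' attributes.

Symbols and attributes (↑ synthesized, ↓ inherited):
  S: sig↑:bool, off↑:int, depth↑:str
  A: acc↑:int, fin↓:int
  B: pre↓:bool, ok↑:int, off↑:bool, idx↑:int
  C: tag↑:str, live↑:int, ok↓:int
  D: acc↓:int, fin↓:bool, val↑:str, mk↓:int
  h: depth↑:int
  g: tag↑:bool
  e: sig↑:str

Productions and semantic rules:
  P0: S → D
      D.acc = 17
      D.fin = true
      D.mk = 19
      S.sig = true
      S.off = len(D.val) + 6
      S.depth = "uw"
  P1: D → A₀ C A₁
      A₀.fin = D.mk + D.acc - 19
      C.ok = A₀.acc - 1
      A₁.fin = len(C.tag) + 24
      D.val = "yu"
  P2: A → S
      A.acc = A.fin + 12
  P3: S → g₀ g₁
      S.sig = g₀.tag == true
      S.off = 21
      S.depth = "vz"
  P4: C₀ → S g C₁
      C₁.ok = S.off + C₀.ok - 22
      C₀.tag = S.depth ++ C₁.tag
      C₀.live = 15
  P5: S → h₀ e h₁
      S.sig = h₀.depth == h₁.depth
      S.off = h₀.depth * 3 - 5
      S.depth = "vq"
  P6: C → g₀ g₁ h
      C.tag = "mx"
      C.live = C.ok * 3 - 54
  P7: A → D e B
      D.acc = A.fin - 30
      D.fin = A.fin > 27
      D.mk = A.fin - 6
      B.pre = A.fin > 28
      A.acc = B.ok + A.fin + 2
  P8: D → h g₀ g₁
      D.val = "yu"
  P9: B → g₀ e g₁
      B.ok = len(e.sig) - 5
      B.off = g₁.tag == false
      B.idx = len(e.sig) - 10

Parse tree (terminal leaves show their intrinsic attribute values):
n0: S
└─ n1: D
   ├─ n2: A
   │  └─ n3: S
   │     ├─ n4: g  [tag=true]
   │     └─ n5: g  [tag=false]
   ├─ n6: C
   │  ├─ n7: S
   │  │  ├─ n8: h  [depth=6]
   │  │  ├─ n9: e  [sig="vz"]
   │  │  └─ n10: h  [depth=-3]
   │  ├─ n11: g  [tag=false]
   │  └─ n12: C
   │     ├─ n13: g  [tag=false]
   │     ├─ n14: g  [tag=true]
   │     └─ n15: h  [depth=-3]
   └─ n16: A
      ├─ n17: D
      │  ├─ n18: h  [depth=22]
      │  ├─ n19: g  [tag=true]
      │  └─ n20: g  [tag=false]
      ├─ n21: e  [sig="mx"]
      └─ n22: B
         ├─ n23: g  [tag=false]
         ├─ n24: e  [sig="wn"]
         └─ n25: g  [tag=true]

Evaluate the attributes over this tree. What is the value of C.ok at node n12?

19

1. n1.acc = 17  [17]
2. n1.fin = true  [true]
3. n1.mk = 19  [19]
4. n2.fin = 17  [D.mk + D.acc - 19]
5. n4.tag = true  [terminal]
6. n5.tag = false  [terminal]
7. n3.sig = true  [g₀.tag == true]
8. n3.off = 21  [21]
9. n3.depth = "vz"  ["vz"]
10. n2.acc = 29  [A.fin + 12]
11. n6.ok = 28  [A₀.acc - 1]
12. n8.depth = 6  [terminal]
13. n9.sig = "vz"  [terminal]
14. n10.depth = -3  [terminal]
15. n7.sig = false  [h₀.depth == h₁.depth]
16. n7.off = 13  [h₀.depth * 3 - 5]
17. n7.depth = "vq"  ["vq"]
18. n11.tag = false  [terminal]
19. n12.ok = 19  [S.off + C₀.ok - 22]
20. n13.tag = false  [terminal]
21. n14.tag = true  [terminal]
22. n15.depth = -3  [terminal]
23. n12.tag = "mx"  ["mx"]
24. n12.live = 3  [C.ok * 3 - 54]
25. n6.tag = "vqmx"  [S.depth ++ C₁.tag]
26. n6.live = 15  [15]
27. n16.fin = 28  [len(C.tag) + 24]
28. n17.acc = -2  [A.fin - 30]
29. n17.fin = true  [A.fin > 27]
30. n17.mk = 22  [A.fin - 6]
31. n18.depth = 22  [terminal]
32. n19.tag = true  [terminal]
33. n20.tag = false  [terminal]
34. n17.val = "yu"  ["yu"]
35. n21.sig = "mx"  [terminal]
36. n22.pre = false  [A.fin > 28]
37. n23.tag = false  [terminal]
38. n24.sig = "wn"  [terminal]
39. n25.tag = true  [terminal]
40. n22.ok = -3  [len(e.sig) - 5]
41. n22.off = false  [g₁.tag == false]
42. n22.idx = -8  [len(e.sig) - 10]
43. n16.acc = 27  [B.ok + A.fin + 2]
44. n1.val = "yu"  ["yu"]
45. n0.sig = true  [true]
46. n0.off = 8  [len(D.val) + 6]
47. n0.depth = "uw"  ["uw"]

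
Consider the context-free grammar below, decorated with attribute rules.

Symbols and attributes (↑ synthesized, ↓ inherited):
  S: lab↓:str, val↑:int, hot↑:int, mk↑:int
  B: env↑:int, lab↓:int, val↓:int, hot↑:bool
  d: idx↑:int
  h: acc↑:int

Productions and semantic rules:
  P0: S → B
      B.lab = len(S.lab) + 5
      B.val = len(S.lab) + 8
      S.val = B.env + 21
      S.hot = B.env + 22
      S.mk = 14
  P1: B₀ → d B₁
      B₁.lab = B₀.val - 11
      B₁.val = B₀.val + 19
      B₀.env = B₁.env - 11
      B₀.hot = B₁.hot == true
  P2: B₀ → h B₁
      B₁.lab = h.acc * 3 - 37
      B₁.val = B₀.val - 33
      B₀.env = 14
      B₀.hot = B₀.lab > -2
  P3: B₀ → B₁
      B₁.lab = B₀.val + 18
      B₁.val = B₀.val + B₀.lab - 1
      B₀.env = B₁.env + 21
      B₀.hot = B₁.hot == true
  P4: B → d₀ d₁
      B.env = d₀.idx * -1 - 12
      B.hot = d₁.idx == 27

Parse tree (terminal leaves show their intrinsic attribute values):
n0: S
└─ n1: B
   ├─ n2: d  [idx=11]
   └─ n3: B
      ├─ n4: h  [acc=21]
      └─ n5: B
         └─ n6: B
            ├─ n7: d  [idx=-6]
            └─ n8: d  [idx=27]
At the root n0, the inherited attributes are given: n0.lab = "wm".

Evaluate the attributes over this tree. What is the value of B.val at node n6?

1. n0.lab = "wm"  [given at root]
2. n1.lab = 7  [len(S.lab) + 5]
3. n1.val = 10  [len(S.lab) + 8]
4. n2.idx = 11  [terminal]
5. n3.lab = -1  [B₀.val - 11]
6. n3.val = 29  [B₀.val + 19]
7. n4.acc = 21  [terminal]
8. n5.lab = 26  [h.acc * 3 - 37]
9. n5.val = -4  [B₀.val - 33]
10. n6.lab = 14  [B₀.val + 18]
11. n6.val = 21  [B₀.val + B₀.lab - 1]
12. n7.idx = -6  [terminal]
13. n8.idx = 27  [terminal]
14. n6.env = -6  [d₀.idx * -1 - 12]
15. n6.hot = true  [d₁.idx == 27]
16. n5.env = 15  [B₁.env + 21]
17. n5.hot = true  [B₁.hot == true]
18. n3.env = 14  [14]
19. n3.hot = true  [B₀.lab > -2]
20. n1.env = 3  [B₁.env - 11]
21. n1.hot = true  [B₁.hot == true]
22. n0.val = 24  [B.env + 21]
23. n0.hot = 25  [B.env + 22]
24. n0.mk = 14  [14]

21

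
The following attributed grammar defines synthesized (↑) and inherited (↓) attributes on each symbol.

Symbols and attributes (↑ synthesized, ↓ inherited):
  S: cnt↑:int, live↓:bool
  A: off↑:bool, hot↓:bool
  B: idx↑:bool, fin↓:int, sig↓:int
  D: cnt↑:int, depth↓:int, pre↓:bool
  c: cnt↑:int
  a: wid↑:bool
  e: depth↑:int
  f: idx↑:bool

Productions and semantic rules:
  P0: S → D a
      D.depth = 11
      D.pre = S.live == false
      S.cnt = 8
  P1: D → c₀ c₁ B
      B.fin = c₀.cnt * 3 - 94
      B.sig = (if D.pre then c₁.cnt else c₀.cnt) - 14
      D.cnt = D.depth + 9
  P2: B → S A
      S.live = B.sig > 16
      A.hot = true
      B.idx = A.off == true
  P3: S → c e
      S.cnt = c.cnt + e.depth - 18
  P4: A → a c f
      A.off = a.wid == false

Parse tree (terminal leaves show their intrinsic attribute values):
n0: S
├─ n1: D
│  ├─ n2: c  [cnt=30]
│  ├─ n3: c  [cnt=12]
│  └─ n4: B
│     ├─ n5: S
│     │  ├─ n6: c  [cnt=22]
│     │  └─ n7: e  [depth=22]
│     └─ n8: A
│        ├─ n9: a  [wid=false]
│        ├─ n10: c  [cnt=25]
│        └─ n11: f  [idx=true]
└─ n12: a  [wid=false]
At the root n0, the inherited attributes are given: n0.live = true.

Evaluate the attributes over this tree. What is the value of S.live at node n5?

1. n0.live = true  [given at root]
2. n1.depth = 11  [11]
3. n1.pre = false  [S.live == false]
4. n2.cnt = 30  [terminal]
5. n3.cnt = 12  [terminal]
6. n4.fin = -4  [c₀.cnt * 3 - 94]
7. n4.sig = 16  [(if D.pre then c₁.cnt else c₀.cnt) - 14]
8. n5.live = false  [B.sig > 16]
9. n6.cnt = 22  [terminal]
10. n7.depth = 22  [terminal]
11. n5.cnt = 26  [c.cnt + e.depth - 18]
12. n8.hot = true  [true]
13. n9.wid = false  [terminal]
14. n10.cnt = 25  [terminal]
15. n11.idx = true  [terminal]
16. n8.off = true  [a.wid == false]
17. n4.idx = true  [A.off == true]
18. n1.cnt = 20  [D.depth + 9]
19. n12.wid = false  [terminal]
20. n0.cnt = 8  [8]

false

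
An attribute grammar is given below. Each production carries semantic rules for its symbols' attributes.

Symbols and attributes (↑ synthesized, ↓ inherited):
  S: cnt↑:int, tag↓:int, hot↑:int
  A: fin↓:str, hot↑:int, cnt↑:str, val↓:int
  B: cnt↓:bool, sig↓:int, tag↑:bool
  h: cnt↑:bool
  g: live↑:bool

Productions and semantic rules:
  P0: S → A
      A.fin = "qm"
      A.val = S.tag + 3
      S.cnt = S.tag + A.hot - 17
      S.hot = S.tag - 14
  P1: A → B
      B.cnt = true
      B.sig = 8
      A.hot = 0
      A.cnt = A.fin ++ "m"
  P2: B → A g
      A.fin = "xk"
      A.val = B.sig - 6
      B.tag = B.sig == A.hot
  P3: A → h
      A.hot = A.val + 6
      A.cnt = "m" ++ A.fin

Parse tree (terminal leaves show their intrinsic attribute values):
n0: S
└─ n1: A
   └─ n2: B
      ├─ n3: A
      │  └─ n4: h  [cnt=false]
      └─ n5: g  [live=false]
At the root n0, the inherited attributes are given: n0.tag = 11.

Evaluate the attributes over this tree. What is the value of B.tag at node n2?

1. n0.tag = 11  [given at root]
2. n1.fin = "qm"  ["qm"]
3. n1.val = 14  [S.tag + 3]
4. n2.cnt = true  [true]
5. n2.sig = 8  [8]
6. n3.fin = "xk"  ["xk"]
7. n3.val = 2  [B.sig - 6]
8. n4.cnt = false  [terminal]
9. n3.hot = 8  [A.val + 6]
10. n3.cnt = "mxk"  ["m" ++ A.fin]
11. n5.live = false  [terminal]
12. n2.tag = true  [B.sig == A.hot]
13. n1.hot = 0  [0]
14. n1.cnt = "qmm"  [A.fin ++ "m"]
15. n0.cnt = -6  [S.tag + A.hot - 17]
16. n0.hot = -3  [S.tag - 14]

true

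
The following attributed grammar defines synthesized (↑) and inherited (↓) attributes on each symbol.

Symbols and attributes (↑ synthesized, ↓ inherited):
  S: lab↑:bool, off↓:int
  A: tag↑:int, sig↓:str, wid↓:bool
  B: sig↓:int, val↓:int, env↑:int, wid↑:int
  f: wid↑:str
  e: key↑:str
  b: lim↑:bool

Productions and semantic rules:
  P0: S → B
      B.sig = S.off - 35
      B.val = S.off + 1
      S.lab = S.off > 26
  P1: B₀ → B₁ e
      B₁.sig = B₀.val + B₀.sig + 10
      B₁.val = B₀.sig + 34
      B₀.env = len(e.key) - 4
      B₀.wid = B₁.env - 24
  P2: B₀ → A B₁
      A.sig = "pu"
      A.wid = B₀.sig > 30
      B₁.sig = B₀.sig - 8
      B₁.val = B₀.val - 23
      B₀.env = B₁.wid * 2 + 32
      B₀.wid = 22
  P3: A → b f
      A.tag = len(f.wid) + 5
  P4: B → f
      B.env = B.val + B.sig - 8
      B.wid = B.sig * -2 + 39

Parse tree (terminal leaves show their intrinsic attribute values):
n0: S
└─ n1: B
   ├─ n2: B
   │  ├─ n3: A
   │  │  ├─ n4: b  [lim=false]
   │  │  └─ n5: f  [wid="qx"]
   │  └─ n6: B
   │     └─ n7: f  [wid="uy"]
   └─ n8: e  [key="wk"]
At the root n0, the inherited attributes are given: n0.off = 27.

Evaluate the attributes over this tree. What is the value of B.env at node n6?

1. n0.off = 27  [given at root]
2. n1.sig = -8  [S.off - 35]
3. n1.val = 28  [S.off + 1]
4. n2.sig = 30  [B₀.val + B₀.sig + 10]
5. n2.val = 26  [B₀.sig + 34]
6. n3.sig = "pu"  ["pu"]
7. n3.wid = false  [B₀.sig > 30]
8. n4.lim = false  [terminal]
9. n5.wid = "qx"  [terminal]
10. n3.tag = 7  [len(f.wid) + 5]
11. n6.sig = 22  [B₀.sig - 8]
12. n6.val = 3  [B₀.val - 23]
13. n7.wid = "uy"  [terminal]
14. n6.env = 17  [B.val + B.sig - 8]
15. n6.wid = -5  [B.sig * -2 + 39]
16. n2.env = 22  [B₁.wid * 2 + 32]
17. n2.wid = 22  [22]
18. n8.key = "wk"  [terminal]
19. n1.env = -2  [len(e.key) - 4]
20. n1.wid = -2  [B₁.env - 24]
21. n0.lab = true  [S.off > 26]

17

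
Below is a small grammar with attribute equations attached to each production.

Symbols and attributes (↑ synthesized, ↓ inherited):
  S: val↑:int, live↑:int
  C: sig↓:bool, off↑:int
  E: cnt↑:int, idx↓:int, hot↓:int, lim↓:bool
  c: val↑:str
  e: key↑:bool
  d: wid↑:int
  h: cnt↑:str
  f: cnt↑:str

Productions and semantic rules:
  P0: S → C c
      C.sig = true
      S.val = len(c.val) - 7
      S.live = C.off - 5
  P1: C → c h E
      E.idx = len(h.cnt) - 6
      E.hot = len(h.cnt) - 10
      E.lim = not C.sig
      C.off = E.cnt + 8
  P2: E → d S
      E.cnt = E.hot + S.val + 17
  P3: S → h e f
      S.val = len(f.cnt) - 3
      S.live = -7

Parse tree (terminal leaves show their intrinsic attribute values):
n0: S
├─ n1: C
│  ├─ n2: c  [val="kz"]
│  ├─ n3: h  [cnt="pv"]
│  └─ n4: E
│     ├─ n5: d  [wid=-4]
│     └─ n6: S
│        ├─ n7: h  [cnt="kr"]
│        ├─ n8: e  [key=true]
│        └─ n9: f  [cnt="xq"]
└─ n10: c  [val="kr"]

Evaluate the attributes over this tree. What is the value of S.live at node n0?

11

1. n1.sig = true  [true]
2. n2.val = "kz"  [terminal]
3. n3.cnt = "pv"  [terminal]
4. n4.idx = -4  [len(h.cnt) - 6]
5. n4.hot = -8  [len(h.cnt) - 10]
6. n4.lim = false  [not C.sig]
7. n5.wid = -4  [terminal]
8. n7.cnt = "kr"  [terminal]
9. n8.key = true  [terminal]
10. n9.cnt = "xq"  [terminal]
11. n6.val = -1  [len(f.cnt) - 3]
12. n6.live = -7  [-7]
13. n4.cnt = 8  [E.hot + S.val + 17]
14. n1.off = 16  [E.cnt + 8]
15. n10.val = "kr"  [terminal]
16. n0.val = -5  [len(c.val) - 7]
17. n0.live = 11  [C.off - 5]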